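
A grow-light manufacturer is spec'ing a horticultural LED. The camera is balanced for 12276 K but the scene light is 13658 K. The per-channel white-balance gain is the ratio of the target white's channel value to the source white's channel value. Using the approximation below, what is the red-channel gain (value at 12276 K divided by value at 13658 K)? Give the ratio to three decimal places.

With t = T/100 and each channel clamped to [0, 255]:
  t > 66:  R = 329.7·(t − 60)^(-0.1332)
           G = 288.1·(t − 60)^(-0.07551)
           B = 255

1.027

At 13658 K (t = 136.58):
  R = 329.7·(136.58 − 60)^(-0.1332) = 329.7·76.58^(-0.1332) = 329.7·0.56109 = 184.993.
At 12276 K (t = 122.76):
  R = 329.7·(122.76 − 60)^(-0.1332) = 329.7·62.76^(-0.1332) = 329.7·0.57617 = 189.962.
Gain = 189.962 / 184.993 = 1.0269 → 1.027.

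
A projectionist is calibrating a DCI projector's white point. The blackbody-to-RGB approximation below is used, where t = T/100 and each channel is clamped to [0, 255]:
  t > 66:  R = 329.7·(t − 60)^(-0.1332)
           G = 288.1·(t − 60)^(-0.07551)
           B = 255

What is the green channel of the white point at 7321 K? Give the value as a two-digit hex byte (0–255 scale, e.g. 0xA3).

0xED

t = 7321/100 = 73.21; the t > 66 branch applies.
G = 288.1·(73.21 − 60)^(-0.07551) = 288.1·13.21^(-0.07551) = 288.1·0.82293 = 237.085.
Rounded: 237; in hex, 0xED.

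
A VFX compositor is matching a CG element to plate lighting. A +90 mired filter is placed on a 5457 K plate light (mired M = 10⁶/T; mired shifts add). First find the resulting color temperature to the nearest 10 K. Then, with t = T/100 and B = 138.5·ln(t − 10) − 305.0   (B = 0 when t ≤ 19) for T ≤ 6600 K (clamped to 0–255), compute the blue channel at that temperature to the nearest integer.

M_in = 10⁶/5457 = 183.25; M_out = 183.25 + (+90) = 273.25.
T_out = 10⁶/273.25 = 3659.6 K → 3660 K; t = 36.6.
B = 138.5·ln(36.6 − 10) − 305.0 = 138.5·ln 26.6 − 305.0 = 138.5·3.2809 − 305.0 = 149.406.
Rounded: 149.

149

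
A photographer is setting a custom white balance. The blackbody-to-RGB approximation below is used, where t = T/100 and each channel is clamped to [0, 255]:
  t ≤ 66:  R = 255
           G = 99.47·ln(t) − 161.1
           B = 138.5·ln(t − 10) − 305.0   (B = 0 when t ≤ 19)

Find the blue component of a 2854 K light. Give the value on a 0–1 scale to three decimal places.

0.390

t = 2854/100 = 28.54; the t ≤ 66 branch applies.
B = 138.5·ln(28.54 − 10) − 305.0 = 138.5·ln 18.54 − 305.0 = 138.5·2.9199 − 305.0 = 99.410.
On a 0–1 scale: 99.410/255 = 0.3898 → 0.390.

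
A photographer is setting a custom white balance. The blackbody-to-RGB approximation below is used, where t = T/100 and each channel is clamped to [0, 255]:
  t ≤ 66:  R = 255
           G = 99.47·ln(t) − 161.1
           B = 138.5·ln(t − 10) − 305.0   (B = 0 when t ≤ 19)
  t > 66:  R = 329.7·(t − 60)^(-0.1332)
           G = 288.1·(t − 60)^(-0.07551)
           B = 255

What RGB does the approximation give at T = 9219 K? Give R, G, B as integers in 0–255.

t = 9219/100 = 92.19; the t > 66 branch applies.
R = 329.7·(92.19 − 60)^(-0.1332) = 329.7·32.19^(-0.1332) = 329.7·0.62975 = 207.630.
G = 288.1·(92.19 − 60)^(-0.07551) = 288.1·32.19^(-0.07551) = 288.1·0.76940 = 221.664.
B = 255 by definition for t > 66.
Rounded: (208, 222, 255).

R=208, G=222, B=255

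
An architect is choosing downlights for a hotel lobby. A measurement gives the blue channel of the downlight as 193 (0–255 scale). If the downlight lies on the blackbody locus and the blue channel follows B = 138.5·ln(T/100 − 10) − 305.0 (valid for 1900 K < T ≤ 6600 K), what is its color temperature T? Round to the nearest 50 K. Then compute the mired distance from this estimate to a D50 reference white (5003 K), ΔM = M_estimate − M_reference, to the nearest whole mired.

+15 mireds

ln(t − 10) = (193 + 305.0) / 138.5 = 3.5957.
t − 10 = e^3.5957 = 36.440, so t = 46.440.
T = 100·t = 4644 K → 4650 K to the nearest 50 K.
M_estimate = 10⁶/4650 = 215.05; M_reference = 10⁶/5003 = 199.88.
ΔM = 215.05 − 199.88 = 15.17 → +15 mireds.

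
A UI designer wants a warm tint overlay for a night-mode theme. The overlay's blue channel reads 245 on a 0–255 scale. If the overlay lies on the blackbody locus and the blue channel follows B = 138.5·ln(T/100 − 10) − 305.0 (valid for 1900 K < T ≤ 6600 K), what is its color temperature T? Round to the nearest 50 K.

6300 K

ln(t − 10) = (245 + 305.0) / 138.5 = 3.9711.
t − 10 = e^3.9711 = 53.044, so t = 63.044.
T = 100·t = 6304 K → 6300 K to the nearest 50 K.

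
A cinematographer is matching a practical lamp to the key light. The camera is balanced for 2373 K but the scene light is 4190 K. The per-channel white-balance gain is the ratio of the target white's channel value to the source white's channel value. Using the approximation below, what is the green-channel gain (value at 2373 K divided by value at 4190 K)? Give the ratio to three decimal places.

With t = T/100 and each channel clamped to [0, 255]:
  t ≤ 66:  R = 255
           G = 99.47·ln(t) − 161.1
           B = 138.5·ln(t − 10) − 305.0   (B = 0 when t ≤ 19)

At 4190 K (t = 41.9):
  G = 99.47·ln 41.9 − 161.1 = 99.47·3.7353 − 161.1 = 210.449.
At 2373 K (t = 23.73):
  G = 99.47·ln 23.73 − 161.1 = 99.47·3.1667 − 161.1 = 153.896.
Gain = 153.896 / 210.449 = 0.7313 → 0.731.

0.731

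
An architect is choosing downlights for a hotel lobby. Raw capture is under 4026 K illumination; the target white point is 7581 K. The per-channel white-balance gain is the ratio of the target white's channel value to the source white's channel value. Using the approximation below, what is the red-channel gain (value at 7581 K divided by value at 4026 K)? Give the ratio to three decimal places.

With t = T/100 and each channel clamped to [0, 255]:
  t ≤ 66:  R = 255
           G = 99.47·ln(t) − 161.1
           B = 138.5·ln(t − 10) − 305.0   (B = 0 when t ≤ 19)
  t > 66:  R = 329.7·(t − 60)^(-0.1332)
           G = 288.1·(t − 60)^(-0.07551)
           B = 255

0.895

At 4026 K (t = 40.26):
  R = 255 by definition for t ≤ 66.
At 7581 K (t = 75.81):
  R = 329.7·(75.81 − 60)^(-0.1332) = 329.7·15.81^(-0.1332) = 329.7·0.69231 = 228.255.
Gain = 228.255 / 255.000 = 0.8951 → 0.895.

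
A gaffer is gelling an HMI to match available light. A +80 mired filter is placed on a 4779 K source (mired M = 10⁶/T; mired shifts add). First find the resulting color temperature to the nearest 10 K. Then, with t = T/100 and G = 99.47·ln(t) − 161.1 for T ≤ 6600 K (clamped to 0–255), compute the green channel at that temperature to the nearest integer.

191

M_in = 10⁶/4779 = 209.25; M_out = 209.25 + (+80) = 289.25.
T_out = 10⁶/289.25 = 3457.2 K → 3460 K; t = 34.6.
G = 99.47·ln 34.6 − 161.1 = 99.47·3.5439 − 161.1 = 191.407.
Rounded: 191.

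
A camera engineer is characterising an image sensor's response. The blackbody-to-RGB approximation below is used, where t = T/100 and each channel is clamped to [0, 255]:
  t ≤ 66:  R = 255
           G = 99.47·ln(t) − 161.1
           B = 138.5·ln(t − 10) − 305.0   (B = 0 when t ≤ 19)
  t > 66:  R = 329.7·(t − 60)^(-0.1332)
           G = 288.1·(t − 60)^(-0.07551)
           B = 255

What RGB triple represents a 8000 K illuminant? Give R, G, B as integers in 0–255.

t = 8000/100 = 80; the t > 66 branch applies.
R = 329.7·(80 − 60)^(-0.1332) = 329.7·20^(-0.1332) = 329.7·0.67097 = 221.219.
G = 288.1·(80 − 60)^(-0.07551) = 288.1·20^(-0.07551) = 288.1·0.79755 = 229.775.
B = 255 by definition for t > 66.
Rounded: (221, 230, 255).

R=221, G=230, B=255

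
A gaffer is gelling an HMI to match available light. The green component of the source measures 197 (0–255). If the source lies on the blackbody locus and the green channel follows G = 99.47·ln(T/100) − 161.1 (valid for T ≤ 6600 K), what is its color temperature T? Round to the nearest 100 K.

3700 K

ln t = (197 + 161.1) / 99.47 = 3.6001.
t = e^3.6001 = 36.601.
T = 100·t = 3660 K → 3700 K to the nearest 100 K.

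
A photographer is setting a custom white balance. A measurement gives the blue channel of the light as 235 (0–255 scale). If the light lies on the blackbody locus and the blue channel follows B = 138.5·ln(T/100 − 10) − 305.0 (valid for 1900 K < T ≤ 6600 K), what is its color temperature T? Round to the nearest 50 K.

ln(t − 10) = (235 + 305.0) / 138.5 = 3.8989.
t − 10 = e^3.8989 = 49.349, so t = 59.349.
T = 100·t = 5935 K → 5950 K to the nearest 50 K.

5950 K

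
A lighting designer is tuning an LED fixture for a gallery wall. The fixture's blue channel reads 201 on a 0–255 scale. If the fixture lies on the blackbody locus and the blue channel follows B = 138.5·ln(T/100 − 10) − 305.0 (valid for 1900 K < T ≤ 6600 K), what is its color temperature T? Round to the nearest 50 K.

4850 K

ln(t − 10) = (201 + 305.0) / 138.5 = 3.6534.
t − 10 = e^3.6534 = 38.607, so t = 48.607.
T = 100·t = 4861 K → 4850 K to the nearest 50 K.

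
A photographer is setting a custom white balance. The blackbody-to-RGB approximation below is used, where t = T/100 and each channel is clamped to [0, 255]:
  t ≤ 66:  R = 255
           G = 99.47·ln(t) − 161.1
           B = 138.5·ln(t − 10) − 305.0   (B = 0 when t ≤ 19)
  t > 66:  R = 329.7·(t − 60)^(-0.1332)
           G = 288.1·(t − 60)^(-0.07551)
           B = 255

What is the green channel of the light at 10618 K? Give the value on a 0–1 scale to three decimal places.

t = 10618/100 = 106.18; the t > 66 branch applies.
G = 288.1·(106.18 − 60)^(-0.07551) = 288.1·46.18^(-0.07551) = 288.1·0.74872 = 215.705.
On a 0–1 scale: 215.705/255 = 0.8459 → 0.846.

0.846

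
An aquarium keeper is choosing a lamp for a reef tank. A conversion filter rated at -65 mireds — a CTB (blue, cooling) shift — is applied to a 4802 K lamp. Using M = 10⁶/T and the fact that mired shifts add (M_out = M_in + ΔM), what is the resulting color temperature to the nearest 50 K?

M_in = 10⁶/4802 = 208.25 mireds.
M_out = 208.25 + (-65) = 143.25 mireds.
T_out = 10⁶/143.25 = 6981.0 K → 7000 K.

7000 K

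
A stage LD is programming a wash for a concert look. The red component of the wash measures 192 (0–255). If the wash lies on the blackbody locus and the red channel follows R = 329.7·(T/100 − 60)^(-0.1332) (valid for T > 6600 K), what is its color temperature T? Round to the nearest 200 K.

(t − 60)^(-0.1332) = 192/329.7 = 0.58235.
t − 60 = 0.58235^(1/-0.1332) = 0.58235^(-7.508) = 57.929, so t = 117.929.
T = 100·t = 11793 K → 11800 K to the nearest 200 K.

11800 K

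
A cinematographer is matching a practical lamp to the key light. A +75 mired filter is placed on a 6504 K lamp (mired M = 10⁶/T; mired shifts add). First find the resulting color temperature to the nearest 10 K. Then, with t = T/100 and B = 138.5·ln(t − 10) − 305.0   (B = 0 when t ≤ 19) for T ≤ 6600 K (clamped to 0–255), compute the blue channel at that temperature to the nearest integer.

182

M_in = 10⁶/6504 = 153.75; M_out = 153.75 + (+75) = 228.75.
T_out = 10⁶/228.75 = 4371.6 K → 4370 K; t = 43.7.
B = 138.5·ln(43.7 − 10) − 305.0 = 138.5·ln 33.7 − 305.0 = 138.5·3.5175 − 305.0 = 182.173.
Rounded: 182.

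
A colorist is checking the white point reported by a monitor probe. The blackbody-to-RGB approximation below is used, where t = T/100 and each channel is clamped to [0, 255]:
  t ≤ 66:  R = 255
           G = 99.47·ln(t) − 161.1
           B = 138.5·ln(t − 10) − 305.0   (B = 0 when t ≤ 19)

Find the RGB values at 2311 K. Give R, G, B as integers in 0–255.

R=255, G=151, B=51

t = 2311/100 = 23.11; the t ≤ 66 branch applies.
R = 255 by definition for t ≤ 66.
G = 99.47·ln 23.11 − 161.1 = 99.47·3.1403 − 161.1 = 151.262.
B = 138.5·ln(23.11 − 10) − 305.0 = 138.5·ln 13.11 − 305.0 = 138.5·2.5734 − 305.0 = 51.412.
Rounded: (255, 151, 51).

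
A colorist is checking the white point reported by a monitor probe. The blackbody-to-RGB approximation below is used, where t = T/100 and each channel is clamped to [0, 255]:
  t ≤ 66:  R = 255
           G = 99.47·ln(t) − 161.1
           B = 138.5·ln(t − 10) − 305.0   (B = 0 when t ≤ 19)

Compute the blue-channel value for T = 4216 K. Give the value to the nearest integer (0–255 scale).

176

t = 4216/100 = 42.16; the t ≤ 66 branch applies.
B = 138.5·ln(42.16 − 10) − 305.0 = 138.5·ln 32.16 − 305.0 = 138.5·3.4707 − 305.0 = 175.695.
Rounded: 176.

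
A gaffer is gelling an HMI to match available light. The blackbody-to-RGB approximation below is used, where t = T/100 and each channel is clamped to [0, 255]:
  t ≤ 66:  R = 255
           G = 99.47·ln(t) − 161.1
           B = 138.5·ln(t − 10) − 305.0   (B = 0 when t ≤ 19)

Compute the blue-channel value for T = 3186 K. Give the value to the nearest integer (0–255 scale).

122

t = 3186/100 = 31.86; the t ≤ 66 branch applies.
B = 138.5·ln(31.86 − 10) − 305.0 = 138.5·ln 21.86 − 305.0 = 138.5·3.0847 − 305.0 = 122.225.
Rounded: 122.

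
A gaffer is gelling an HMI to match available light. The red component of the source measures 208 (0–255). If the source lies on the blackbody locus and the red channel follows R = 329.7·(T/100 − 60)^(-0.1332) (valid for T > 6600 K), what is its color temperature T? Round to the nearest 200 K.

9200 K

(t − 60)^(-0.1332) = 208/329.7 = 0.63088.
t − 60 = 0.63088^(1/-0.1332) = 0.63088^(-7.508) = 31.763, so t = 91.763.
T = 100·t = 9176 K → 9200 K to the nearest 200 K.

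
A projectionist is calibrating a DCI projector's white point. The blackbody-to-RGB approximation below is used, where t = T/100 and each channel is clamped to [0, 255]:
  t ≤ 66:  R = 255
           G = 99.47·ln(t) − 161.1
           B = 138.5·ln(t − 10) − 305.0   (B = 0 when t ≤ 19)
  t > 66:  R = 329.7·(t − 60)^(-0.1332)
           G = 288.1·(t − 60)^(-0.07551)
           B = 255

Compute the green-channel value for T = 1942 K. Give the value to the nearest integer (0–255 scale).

t = 1942/100 = 19.42; the t ≤ 66 branch applies.
G = 99.47·ln 19.42 − 161.1 = 99.47·2.9663 − 161.1 = 133.958.
Rounded: 134.

134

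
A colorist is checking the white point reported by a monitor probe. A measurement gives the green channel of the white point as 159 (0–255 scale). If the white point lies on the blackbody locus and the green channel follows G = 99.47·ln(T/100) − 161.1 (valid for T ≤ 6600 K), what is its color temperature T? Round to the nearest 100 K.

ln t = (159 + 161.1) / 99.47 = 3.2181.
t = e^3.2181 = 24.980.
T = 100·t = 2498 K → 2500 K to the nearest 100 K.

2500 K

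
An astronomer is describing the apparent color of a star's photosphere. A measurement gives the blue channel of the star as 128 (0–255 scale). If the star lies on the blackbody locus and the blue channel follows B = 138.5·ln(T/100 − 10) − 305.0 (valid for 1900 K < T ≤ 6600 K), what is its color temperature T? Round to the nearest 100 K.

3300 K

ln(t − 10) = (128 + 305.0) / 138.5 = 3.1264.
t − 10 = e^3.1264 = 22.791, so t = 32.791.
T = 100·t = 3279 K → 3300 K to the nearest 100 K.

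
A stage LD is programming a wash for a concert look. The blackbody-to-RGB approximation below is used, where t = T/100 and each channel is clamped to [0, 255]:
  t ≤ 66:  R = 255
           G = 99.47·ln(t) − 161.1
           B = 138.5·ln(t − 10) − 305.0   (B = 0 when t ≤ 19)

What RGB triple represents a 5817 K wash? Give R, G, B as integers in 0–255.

t = 5817/100 = 58.17; the t ≤ 66 branch applies.
R = 255 by definition for t ≤ 66.
G = 99.47·ln 58.17 − 161.1 = 99.47·4.0634 − 161.1 = 243.083.
B = 138.5·ln(58.17 − 10) − 305.0 = 138.5·ln 48.17 − 305.0 = 138.5·3.8747 − 305.0 = 231.651.
Rounded: (255, 243, 232).

R=255, G=243, B=232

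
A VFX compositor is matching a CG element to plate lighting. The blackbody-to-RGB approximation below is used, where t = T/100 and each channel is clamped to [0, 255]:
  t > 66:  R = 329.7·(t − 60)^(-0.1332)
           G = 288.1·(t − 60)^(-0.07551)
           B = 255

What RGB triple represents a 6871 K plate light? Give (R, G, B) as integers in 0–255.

t = 6871/100 = 68.71; the t > 66 branch applies.
R = 329.7·(68.71 − 60)^(-0.1332) = 329.7·8.71^(-0.1332) = 329.7·0.74953 = 247.120.
G = 288.1·(68.71 − 60)^(-0.07551) = 288.1·8.71^(-0.07551) = 288.1·0.84922 = 244.660.
B = 255 by definition for t > 66.
Rounded: (247, 245, 255).

(247, 245, 255)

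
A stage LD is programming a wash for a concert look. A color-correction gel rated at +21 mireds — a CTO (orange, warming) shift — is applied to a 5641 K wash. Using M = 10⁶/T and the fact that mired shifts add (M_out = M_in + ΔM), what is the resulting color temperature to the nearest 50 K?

5050 K

M_in = 10⁶/5641 = 177.27 mireds.
M_out = 177.27 + (+21) = 198.27 mireds.
T_out = 10⁶/198.27 = 5043.5 K → 5050 K.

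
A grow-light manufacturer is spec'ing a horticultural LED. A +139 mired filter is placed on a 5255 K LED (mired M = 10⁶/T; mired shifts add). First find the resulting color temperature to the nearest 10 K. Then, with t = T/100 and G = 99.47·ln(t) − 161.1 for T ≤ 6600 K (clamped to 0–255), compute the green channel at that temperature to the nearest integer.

179

M_in = 10⁶/5255 = 190.29; M_out = 190.29 + (+139) = 329.29.
T_out = 10⁶/329.29 = 3036.8 K → 3040 K; t = 30.4.
G = 99.47·ln 30.4 − 161.1 = 99.47·3.4144 − 161.1 = 178.535.
Rounded: 179.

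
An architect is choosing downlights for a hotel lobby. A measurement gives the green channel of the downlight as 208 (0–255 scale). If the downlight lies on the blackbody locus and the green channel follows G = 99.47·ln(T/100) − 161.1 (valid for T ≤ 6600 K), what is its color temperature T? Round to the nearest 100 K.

ln t = (208 + 161.1) / 99.47 = 3.7107.
t = e^3.7107 = 40.881.
T = 100·t = 4088 K → 4100 K to the nearest 100 K.

4100 K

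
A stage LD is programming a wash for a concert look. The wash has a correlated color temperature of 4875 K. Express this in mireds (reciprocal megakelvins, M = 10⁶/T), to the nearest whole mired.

205 mireds

M = 10⁶ / 4875 = 205.128 → 205 mireds.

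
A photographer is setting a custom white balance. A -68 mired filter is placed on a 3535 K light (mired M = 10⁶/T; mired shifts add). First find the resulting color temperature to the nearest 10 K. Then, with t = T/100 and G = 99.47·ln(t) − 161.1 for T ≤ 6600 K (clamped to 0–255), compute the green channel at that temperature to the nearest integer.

221

M_in = 10⁶/3535 = 282.89; M_out = 282.89 + (-68) = 214.89.
T_out = 10⁶/214.89 = 4653.6 K → 4650 K; t = 46.5.
G = 99.47·ln 46.5 − 161.1 = 99.47·3.8395 − 161.1 = 220.810.
Rounded: 221.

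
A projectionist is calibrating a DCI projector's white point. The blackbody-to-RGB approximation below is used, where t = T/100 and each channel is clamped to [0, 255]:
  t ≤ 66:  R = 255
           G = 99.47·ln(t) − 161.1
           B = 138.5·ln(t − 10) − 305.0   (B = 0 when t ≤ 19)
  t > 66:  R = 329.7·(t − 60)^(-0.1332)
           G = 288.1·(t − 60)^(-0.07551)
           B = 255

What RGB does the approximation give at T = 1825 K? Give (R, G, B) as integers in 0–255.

t = 1825/100 = 18.25; the t ≤ 66 branch applies.
R = 255 by definition for t ≤ 66.
G = 99.47·ln 18.25 − 161.1 = 99.47·2.9042 − 161.1 = 127.777.
t = 18.25 ≤ 19, so B = 0.
Rounded: (255, 128, 0).

(255, 128, 0)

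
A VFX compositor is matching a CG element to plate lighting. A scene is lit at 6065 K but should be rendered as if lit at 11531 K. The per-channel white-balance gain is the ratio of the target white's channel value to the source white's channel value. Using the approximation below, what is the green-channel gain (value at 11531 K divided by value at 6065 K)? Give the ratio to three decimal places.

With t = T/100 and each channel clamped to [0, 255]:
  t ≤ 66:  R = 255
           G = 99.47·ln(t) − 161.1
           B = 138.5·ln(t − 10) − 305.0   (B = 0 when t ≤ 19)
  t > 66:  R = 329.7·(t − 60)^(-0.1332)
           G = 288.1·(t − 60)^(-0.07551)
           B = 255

0.861

At 6065 K (t = 60.65):
  G = 99.47·ln 60.65 − 161.1 = 99.47·4.1051 − 161.1 = 247.236.
At 11531 K (t = 115.31):
  G = 288.1·(115.31 − 60)^(-0.07551) = 288.1·55.31^(-0.07551) = 288.1·0.73859 = 212.787.
Gain = 212.787 / 247.236 = 0.8607 → 0.861.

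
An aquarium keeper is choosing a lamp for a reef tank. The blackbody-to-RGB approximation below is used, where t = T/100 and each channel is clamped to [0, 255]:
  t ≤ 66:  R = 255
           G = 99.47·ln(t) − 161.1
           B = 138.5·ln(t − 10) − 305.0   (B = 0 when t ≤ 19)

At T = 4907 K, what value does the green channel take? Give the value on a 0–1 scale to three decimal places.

0.887

t = 4907/100 = 49.07; the t ≤ 66 branch applies.
G = 99.47·ln 49.07 − 161.1 = 99.47·3.8932 − 161.1 = 226.161.
On a 0–1 scale: 226.161/255 = 0.8869 → 0.887.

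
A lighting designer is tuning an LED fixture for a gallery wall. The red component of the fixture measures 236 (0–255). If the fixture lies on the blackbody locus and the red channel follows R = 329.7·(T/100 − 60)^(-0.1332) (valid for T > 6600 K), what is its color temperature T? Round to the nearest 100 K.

7200 K

(t − 60)^(-0.1332) = 236/329.7 = 0.71580.
t − 60 = 0.71580^(1/-0.1332) = 0.71580^(-7.508) = 12.307, so t = 72.307.
T = 100·t = 7231 K → 7200 K to the nearest 100 K.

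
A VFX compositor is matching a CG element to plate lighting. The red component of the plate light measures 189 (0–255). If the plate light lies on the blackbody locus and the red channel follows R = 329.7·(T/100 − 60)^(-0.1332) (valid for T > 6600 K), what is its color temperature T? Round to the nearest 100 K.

12500 K

(t − 60)^(-0.1332) = 189/329.7 = 0.57325.
t − 60 = 0.57325^(1/-0.1332) = 0.57325^(-7.508) = 65.199, so t = 125.199.
T = 100·t = 12520 K → 12500 K to the nearest 100 K.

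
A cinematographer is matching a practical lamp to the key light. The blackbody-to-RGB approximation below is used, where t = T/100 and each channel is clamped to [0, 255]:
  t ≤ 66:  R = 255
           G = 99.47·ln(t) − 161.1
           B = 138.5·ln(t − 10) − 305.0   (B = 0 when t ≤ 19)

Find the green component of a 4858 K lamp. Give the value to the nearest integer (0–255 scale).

t = 4858/100 = 48.58; the t ≤ 66 branch applies.
G = 99.47·ln 48.58 − 161.1 = 99.47·3.8832 − 161.1 = 225.163.
Rounded: 225.

225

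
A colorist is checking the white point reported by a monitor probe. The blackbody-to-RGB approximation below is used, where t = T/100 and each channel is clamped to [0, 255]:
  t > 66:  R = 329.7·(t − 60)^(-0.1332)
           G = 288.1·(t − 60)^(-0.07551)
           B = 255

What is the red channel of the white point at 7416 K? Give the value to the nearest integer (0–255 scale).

232

t = 7416/100 = 74.16; the t > 66 branch applies.
R = 329.7·(74.16 − 60)^(-0.1332) = 329.7·14.16^(-0.1332) = 329.7·0.70255 = 231.631.
Rounded: 232.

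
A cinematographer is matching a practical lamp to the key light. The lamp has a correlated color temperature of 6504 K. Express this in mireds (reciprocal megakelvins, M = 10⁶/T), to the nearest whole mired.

M = 10⁶ / 6504 = 153.752 → 154 mireds.

154 mireds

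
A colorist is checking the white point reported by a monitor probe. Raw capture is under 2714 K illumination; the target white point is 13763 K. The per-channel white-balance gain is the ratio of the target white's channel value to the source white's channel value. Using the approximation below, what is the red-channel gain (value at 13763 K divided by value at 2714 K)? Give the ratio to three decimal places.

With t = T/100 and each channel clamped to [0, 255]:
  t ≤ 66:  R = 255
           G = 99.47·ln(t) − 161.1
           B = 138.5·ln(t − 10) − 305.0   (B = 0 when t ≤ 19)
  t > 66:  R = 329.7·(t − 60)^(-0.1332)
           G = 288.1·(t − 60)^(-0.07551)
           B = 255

At 2714 K (t = 27.14):
  R = 255 by definition for t ≤ 66.
At 13763 K (t = 137.63):
  R = 329.7·(137.63 − 60)^(-0.1332) = 329.7·77.63^(-0.1332) = 329.7·0.56008 = 184.658.
Gain = 184.658 / 255.000 = 0.7241 → 0.724.

0.724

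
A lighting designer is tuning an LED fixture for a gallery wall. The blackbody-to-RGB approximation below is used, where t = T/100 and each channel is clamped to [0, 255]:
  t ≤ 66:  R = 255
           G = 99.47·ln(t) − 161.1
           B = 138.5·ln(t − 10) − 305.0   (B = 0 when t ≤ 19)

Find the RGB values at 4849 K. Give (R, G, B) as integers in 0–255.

t = 4849/100 = 48.49; the t ≤ 66 branch applies.
R = 255 by definition for t ≤ 66.
G = 99.47·ln 48.49 − 161.1 = 99.47·3.8814 − 161.1 = 224.979.
B = 138.5·ln(48.49 − 10) − 305.0 = 138.5·ln 38.49 − 305.0 = 138.5·3.6504 − 305.0 = 200.580.
Rounded: (255, 225, 201).

(255, 225, 201)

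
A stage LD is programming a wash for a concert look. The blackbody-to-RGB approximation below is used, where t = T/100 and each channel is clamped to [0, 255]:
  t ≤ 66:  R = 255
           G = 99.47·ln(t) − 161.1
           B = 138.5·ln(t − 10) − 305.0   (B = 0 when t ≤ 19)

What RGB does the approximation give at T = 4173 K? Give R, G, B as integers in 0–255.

t = 4173/100 = 41.73; the t ≤ 66 branch applies.
R = 255 by definition for t ≤ 66.
G = 99.47·ln 41.73 − 161.1 = 99.47·3.7312 − 161.1 = 210.044.
B = 138.5·ln(41.73 − 10) − 305.0 = 138.5·ln 31.73 − 305.0 = 138.5·3.4573 − 305.0 = 173.831.
Rounded: (255, 210, 174).

R=255, G=210, B=174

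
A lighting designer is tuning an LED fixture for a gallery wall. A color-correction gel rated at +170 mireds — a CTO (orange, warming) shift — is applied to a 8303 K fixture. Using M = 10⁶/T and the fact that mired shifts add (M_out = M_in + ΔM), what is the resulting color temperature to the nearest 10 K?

3440 K

M_in = 10⁶/8303 = 120.44 mireds.
M_out = 120.44 + (+170) = 290.44 mireds.
T_out = 10⁶/290.44 = 3443.1 K → 3440 K.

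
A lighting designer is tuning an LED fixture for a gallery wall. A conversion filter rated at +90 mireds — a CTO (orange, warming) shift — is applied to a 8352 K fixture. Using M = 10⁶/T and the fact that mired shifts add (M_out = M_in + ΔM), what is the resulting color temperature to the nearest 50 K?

4750 K

M_in = 10⁶/8352 = 119.73 mireds.
M_out = 119.73 + (+90) = 209.73 mireds.
T_out = 10⁶/209.73 = 4768.0 K → 4750 K.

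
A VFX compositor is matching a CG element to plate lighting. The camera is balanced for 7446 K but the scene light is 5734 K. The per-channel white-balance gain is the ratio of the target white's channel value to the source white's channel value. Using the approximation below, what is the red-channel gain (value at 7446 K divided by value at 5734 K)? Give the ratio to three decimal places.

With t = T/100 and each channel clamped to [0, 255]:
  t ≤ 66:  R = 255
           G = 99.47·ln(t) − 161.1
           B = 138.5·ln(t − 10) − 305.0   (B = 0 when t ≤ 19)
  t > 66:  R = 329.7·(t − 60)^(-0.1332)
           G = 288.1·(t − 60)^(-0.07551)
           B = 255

0.906

At 5734 K (t = 57.34):
  R = 255 by definition for t ≤ 66.
At 7446 K (t = 74.46):
  R = 329.7·(74.46 − 60)^(-0.1332) = 329.7·14.46^(-0.1332) = 329.7·0.70059 = 230.985.
Gain = 230.985 / 255.000 = 0.9058 → 0.906.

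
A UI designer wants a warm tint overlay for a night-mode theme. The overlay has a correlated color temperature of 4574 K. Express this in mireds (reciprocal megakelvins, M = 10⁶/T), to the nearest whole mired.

219 mireds

M = 10⁶ / 4574 = 218.627 → 219 mireds.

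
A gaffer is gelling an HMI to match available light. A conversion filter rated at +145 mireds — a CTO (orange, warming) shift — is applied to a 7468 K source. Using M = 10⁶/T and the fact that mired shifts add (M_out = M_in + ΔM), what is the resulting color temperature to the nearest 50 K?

3600 K

M_in = 10⁶/7468 = 133.90 mireds.
M_out = 133.90 + (+145) = 278.90 mireds.
T_out = 10⁶/278.90 = 3585.5 K → 3600 K.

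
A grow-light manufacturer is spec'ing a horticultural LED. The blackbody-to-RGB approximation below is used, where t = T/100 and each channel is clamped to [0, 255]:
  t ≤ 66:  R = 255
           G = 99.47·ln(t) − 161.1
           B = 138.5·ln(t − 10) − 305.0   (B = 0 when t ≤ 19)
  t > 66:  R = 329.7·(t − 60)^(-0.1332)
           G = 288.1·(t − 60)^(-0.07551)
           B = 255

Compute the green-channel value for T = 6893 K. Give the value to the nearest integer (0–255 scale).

t = 6893/100 = 68.93; the t > 66 branch applies.
G = 288.1·(68.93 − 60)^(-0.07551) = 288.1·8.93^(-0.07551) = 288.1·0.84762 = 244.199.
Rounded: 244.

244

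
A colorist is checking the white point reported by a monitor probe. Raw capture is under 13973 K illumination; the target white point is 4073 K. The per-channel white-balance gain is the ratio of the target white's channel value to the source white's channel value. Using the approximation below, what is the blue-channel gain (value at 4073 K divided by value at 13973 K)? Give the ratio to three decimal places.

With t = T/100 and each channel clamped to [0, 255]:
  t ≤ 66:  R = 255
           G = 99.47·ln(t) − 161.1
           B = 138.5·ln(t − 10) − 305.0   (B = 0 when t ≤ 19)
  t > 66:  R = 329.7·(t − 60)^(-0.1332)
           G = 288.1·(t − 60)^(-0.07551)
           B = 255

0.664

At 13973 K (t = 139.73):
  B = 255 by definition for t > 66.
At 4073 K (t = 40.73):
  B = 138.5·ln(40.73 − 10) − 305.0 = 138.5·ln 30.73 − 305.0 = 138.5·3.4252 − 305.0 = 169.396.
Gain = 169.396 / 255.000 = 0.6643 → 0.664.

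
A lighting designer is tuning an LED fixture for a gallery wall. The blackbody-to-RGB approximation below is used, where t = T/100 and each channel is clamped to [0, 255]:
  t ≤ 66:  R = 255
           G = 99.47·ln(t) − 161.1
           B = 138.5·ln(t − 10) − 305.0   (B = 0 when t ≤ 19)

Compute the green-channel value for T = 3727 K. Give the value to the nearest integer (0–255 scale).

199

t = 3727/100 = 37.27; the t ≤ 66 branch applies.
G = 99.47·ln 37.27 − 161.1 = 99.47·3.6182 − 161.1 = 198.801.
Rounded: 199.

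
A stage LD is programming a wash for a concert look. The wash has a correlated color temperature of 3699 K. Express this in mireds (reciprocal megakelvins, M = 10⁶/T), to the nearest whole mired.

M = 10⁶ / 3699 = 270.343 → 270 mireds.

270 mireds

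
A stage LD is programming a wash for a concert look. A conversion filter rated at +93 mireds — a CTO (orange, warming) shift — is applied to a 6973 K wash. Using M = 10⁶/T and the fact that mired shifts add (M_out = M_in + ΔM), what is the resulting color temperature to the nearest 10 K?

M_in = 10⁶/6973 = 143.41 mireds.
M_out = 143.41 + (+93) = 236.41 mireds.
T_out = 10⁶/236.41 = 4229.9 K → 4230 K.

4230 K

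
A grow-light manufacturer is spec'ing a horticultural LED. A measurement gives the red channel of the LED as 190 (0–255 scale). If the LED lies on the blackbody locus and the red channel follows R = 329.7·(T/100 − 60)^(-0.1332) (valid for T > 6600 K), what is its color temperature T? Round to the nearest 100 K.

12300 K

(t − 60)^(-0.1332) = 190/329.7 = 0.57628.
t − 60 = 0.57628^(1/-0.1332) = 0.57628^(-7.508) = 62.667, so t = 122.667.
T = 100·t = 12267 K → 12300 K to the nearest 100 K.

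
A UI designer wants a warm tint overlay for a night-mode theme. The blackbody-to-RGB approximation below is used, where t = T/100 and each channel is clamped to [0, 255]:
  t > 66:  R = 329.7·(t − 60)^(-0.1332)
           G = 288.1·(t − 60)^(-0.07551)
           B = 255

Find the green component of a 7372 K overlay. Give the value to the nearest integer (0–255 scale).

t = 7372/100 = 73.72; the t > 66 branch applies.
G = 288.1·(73.72 − 60)^(-0.07551) = 288.1·13.72^(-0.07551) = 288.1·0.82058 = 236.408.
Rounded: 236.

236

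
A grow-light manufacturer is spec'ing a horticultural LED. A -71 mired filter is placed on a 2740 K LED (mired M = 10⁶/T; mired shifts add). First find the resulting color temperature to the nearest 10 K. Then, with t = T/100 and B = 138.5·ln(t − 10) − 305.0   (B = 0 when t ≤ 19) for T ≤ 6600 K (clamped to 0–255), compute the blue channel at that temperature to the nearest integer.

M_in = 10⁶/2740 = 364.96; M_out = 364.96 + (-71) = 293.96.
T_out = 10⁶/293.96 = 3401.8 K → 3400 K; t = 34.
B = 138.5·ln(34 − 10) − 305.0 = 138.5·ln 24 − 305.0 = 138.5·3.1781 − 305.0 = 135.160.
Rounded: 135.

135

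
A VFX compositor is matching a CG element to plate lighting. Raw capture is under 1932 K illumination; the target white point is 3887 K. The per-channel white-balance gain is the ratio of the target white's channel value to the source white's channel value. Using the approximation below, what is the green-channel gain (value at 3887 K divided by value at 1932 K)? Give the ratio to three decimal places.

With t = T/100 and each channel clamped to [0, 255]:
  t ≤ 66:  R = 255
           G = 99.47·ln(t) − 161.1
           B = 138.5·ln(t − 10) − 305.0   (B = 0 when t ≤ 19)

At 1932 K (t = 19.32):
  G = 99.47·ln 19.32 − 161.1 = 99.47·2.9611 − 161.1 = 133.445.
At 3887 K (t = 38.87):
  G = 99.47·ln 38.87 − 161.1 = 99.47·3.6602 − 161.1 = 202.982.
Gain = 202.982 / 133.445 = 1.5211 → 1.521.

1.521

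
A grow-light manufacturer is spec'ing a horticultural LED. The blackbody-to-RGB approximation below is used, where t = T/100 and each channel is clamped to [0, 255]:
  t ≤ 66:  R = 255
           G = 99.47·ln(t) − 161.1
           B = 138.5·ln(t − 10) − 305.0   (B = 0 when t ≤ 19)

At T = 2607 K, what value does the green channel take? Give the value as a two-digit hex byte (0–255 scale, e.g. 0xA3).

0xA3

t = 2607/100 = 26.07; the t ≤ 66 branch applies.
G = 99.47·ln 26.07 − 161.1 = 99.47·3.2608 − 161.1 = 163.250.
Rounded: 163; in hex, 0xA3.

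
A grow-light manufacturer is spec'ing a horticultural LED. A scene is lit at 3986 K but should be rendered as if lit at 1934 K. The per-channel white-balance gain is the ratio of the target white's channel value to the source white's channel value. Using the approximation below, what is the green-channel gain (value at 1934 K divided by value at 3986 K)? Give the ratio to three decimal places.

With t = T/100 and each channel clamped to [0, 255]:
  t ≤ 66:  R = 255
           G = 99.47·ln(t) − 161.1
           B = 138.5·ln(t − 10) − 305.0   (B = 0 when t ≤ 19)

At 3986 K (t = 39.86):
  G = 99.47·ln 39.86 − 161.1 = 99.47·3.6854 − 161.1 = 205.484.
At 1934 K (t = 19.34):
  G = 99.47·ln 19.34 − 161.1 = 99.47·2.9622 − 161.1 = 133.548.
Gain = 133.548 / 205.484 = 0.6499 → 0.650.

0.650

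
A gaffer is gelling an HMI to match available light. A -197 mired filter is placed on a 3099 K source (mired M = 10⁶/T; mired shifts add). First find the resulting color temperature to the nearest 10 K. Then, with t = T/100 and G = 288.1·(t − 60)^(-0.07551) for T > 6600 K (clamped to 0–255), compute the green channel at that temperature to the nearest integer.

M_in = 10⁶/3099 = 322.68; M_out = 322.68 + (-197) = 125.68.
T_out = 10⁶/125.68 = 7956.4 K → 7960 K; t = 79.6.
G = 288.1·(79.6 − 60)^(-0.07551) = 288.1·19.6^(-0.07551) = 288.1·0.79877 = 230.126.
Rounded: 230.

230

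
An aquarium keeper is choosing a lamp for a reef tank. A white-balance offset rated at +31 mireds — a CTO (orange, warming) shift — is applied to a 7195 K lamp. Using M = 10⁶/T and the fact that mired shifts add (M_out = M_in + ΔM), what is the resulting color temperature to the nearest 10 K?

5880 K

M_in = 10⁶/7195 = 138.99 mireds.
M_out = 138.99 + (+31) = 169.99 mireds.
T_out = 10⁶/169.99 = 5882.9 K → 5880 K.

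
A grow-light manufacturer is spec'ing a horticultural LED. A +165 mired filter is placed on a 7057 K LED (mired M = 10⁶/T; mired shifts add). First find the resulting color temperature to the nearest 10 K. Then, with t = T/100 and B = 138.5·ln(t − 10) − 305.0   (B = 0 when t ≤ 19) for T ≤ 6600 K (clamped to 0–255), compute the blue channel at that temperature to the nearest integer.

127

M_in = 10⁶/7057 = 141.70; M_out = 141.70 + (+165) = 306.70.
T_out = 10⁶/306.70 = 3260.5 K → 3260 K; t = 32.6.
B = 138.5·ln(32.6 − 10) − 305.0 = 138.5·ln 22.6 − 305.0 = 138.5·3.1179 − 305.0 = 126.836.
Rounded: 127.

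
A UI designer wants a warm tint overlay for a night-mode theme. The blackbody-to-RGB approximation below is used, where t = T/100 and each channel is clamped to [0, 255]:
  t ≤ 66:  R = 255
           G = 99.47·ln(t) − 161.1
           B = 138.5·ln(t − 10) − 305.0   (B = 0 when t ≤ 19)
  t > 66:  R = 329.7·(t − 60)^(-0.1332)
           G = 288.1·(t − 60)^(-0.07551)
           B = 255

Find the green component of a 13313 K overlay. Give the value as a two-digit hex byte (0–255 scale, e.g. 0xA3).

0xD0

t = 13313/100 = 133.13; the t > 66 branch applies.
G = 288.1·(133.13 − 60)^(-0.07551) = 288.1·73.13^(-0.07551) = 288.1·0.72317 = 208.346.
Rounded: 208; in hex, 0xD0.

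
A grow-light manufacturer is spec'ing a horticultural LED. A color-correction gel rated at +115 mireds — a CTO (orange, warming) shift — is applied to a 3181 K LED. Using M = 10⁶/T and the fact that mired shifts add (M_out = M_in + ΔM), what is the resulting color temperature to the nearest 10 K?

2330 K

M_in = 10⁶/3181 = 314.37 mireds.
M_out = 314.37 + (+115) = 429.37 mireds.
T_out = 10⁶/429.37 = 2329.0 K → 2330 K.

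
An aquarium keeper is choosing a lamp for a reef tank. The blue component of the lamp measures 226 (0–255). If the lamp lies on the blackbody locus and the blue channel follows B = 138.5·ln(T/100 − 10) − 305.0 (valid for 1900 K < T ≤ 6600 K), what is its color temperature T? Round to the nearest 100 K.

ln(t − 10) = (226 + 305.0) / 138.5 = 3.8339.
t − 10 = e^3.8339 = 46.244, so t = 56.244.
T = 100·t = 5624 K → 5600 K to the nearest 100 K.

5600 K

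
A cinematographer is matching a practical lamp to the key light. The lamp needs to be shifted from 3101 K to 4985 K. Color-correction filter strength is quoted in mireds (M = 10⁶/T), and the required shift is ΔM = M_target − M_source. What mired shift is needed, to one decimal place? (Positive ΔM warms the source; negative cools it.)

M_source = 10⁶/3101 = 322.477; M_target = 10⁶/4985 = 200.602.
ΔM = 200.602 − 322.477 = -121.875 → -121.9 mireds, a cooling shift.

-121.9 mireds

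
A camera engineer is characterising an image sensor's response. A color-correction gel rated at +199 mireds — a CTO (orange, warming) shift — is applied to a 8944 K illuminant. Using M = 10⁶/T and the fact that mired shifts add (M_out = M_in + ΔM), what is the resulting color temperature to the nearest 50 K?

M_in = 10⁶/8944 = 111.81 mireds.
M_out = 111.81 + (+199) = 310.81 mireds.
T_out = 10⁶/310.81 = 3217.4 K → 3200 K.

3200 K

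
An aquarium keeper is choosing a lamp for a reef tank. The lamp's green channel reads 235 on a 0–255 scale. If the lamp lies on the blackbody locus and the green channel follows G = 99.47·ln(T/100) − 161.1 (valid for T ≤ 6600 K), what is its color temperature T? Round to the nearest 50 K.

5350 K

ln t = (235 + 161.1) / 99.47 = 3.9821.
t = e^3.9821 = 53.630.
T = 100·t = 5363 K → 5350 K to the nearest 50 K.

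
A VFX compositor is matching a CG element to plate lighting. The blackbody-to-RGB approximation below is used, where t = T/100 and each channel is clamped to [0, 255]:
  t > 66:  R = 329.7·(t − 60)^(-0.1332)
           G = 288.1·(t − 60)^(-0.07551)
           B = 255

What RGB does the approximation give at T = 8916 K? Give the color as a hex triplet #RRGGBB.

#D2DFFF

t = 8916/100 = 89.16; the t > 66 branch applies.
R = 329.7·(89.16 − 60)^(-0.1332) = 329.7·29.16^(-0.1332) = 329.7·0.63810 = 210.382.
G = 288.1·(89.16 − 60)^(-0.07551) = 288.1·29.16^(-0.07551) = 288.1·0.77516 = 223.325.
B = 255 by definition for t > 66.
Rounded: (210, 223, 255).
In hex: #D2DFFF.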